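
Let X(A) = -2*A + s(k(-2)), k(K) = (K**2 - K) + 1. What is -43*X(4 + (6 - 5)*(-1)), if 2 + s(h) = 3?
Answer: 215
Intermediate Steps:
k(K) = 1 + K**2 - K
s(h) = 1 (s(h) = -2 + 3 = 1)
X(A) = 1 - 2*A (X(A) = -2*A + 1 = 1 - 2*A)
-43*X(4 + (6 - 5)*(-1)) = -43*(1 - 2*(4 + (6 - 5)*(-1))) = -43*(1 - 2*(4 + 1*(-1))) = -43*(1 - 2*(4 - 1)) = -43*(1 - 2*3) = -43*(1 - 6) = -43*(-5) = 215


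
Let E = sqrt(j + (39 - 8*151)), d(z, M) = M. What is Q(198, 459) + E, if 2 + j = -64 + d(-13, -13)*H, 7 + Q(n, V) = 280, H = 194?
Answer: 273 + 17*I*sqrt(13) ≈ 273.0 + 61.294*I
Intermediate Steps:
Q(n, V) = 273 (Q(n, V) = -7 + 280 = 273)
j = -2588 (j = -2 + (-64 - 13*194) = -2 + (-64 - 2522) = -2 - 2586 = -2588)
E = 17*I*sqrt(13) (E = sqrt(-2588 + (39 - 8*151)) = sqrt(-2588 + (39 - 1208)) = sqrt(-2588 - 1169) = sqrt(-3757) = 17*I*sqrt(13) ≈ 61.294*I)
Q(198, 459) + E = 273 + 17*I*sqrt(13)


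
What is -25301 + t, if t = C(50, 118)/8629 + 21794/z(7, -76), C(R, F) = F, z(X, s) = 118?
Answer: -12786980236/509111 ≈ -25116.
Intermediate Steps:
t = 94037175/509111 (t = 118/8629 + 21794/118 = 118*(1/8629) + 21794*(1/118) = 118/8629 + 10897/59 = 94037175/509111 ≈ 184.71)
-25301 + t = -25301 + 94037175/509111 = -12786980236/509111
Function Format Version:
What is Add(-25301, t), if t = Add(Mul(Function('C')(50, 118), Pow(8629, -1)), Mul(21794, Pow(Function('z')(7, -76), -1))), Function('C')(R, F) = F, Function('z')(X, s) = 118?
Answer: Rational(-12786980236, 509111) ≈ -25116.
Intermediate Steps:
t = Rational(94037175, 509111) (t = Add(Mul(118, Pow(8629, -1)), Mul(21794, Pow(118, -1))) = Add(Mul(118, Rational(1, 8629)), Mul(21794, Rational(1, 118))) = Add(Rational(118, 8629), Rational(10897, 59)) = Rational(94037175, 509111) ≈ 184.71)
Add(-25301, t) = Add(-25301, Rational(94037175, 509111)) = Rational(-12786980236, 509111)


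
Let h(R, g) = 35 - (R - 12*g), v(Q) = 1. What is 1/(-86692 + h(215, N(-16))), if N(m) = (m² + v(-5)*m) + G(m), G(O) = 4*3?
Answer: -1/83848 ≈ -1.1926e-5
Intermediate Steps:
G(O) = 12
N(m) = 12 + m + m² (N(m) = (m² + 1*m) + 12 = (m² + m) + 12 = (m + m²) + 12 = 12 + m + m²)
h(R, g) = 35 - R + 12*g (h(R, g) = 35 - (R - 12*g) = 35 + (-R + 12*g) = 35 - R + 12*g)
1/(-86692 + h(215, N(-16))) = 1/(-86692 + (35 - 1*215 + 12*(12 - 16 + (-16)²))) = 1/(-86692 + (35 - 215 + 12*(12 - 16 + 256))) = 1/(-86692 + (35 - 215 + 12*252)) = 1/(-86692 + (35 - 215 + 3024)) = 1/(-86692 + 2844) = 1/(-83848) = -1/83848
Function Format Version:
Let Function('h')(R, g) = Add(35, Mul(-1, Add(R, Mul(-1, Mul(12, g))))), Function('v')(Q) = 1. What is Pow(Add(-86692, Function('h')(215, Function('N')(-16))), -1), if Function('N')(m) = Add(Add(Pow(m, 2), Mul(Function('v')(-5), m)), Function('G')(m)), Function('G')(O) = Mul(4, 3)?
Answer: Rational(-1, 83848) ≈ -1.1926e-5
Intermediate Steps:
Function('G')(O) = 12
Function('N')(m) = Add(12, m, Pow(m, 2)) (Function('N')(m) = Add(Add(Pow(m, 2), Mul(1, m)), 12) = Add(Add(Pow(m, 2), m), 12) = Add(Add(m, Pow(m, 2)), 12) = Add(12, m, Pow(m, 2)))
Function('h')(R, g) = Add(35, Mul(-1, R), Mul(12, g)) (Function('h')(R, g) = Add(35, Mul(-1, Add(R, Mul(-12, g)))) = Add(35, Add(Mul(-1, R), Mul(12, g))) = Add(35, Mul(-1, R), Mul(12, g)))
Pow(Add(-86692, Function('h')(215, Function('N')(-16))), -1) = Pow(Add(-86692, Add(35, Mul(-1, 215), Mul(12, Add(12, -16, Pow(-16, 2))))), -1) = Pow(Add(-86692, Add(35, -215, Mul(12, Add(12, -16, 256)))), -1) = Pow(Add(-86692, Add(35, -215, Mul(12, 252))), -1) = Pow(Add(-86692, Add(35, -215, 3024)), -1) = Pow(Add(-86692, 2844), -1) = Pow(-83848, -1) = Rational(-1, 83848)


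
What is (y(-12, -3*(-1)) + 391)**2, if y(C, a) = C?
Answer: 143641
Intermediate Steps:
(y(-12, -3*(-1)) + 391)**2 = (-12 + 391)**2 = 379**2 = 143641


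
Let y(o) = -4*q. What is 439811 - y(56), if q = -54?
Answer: 439595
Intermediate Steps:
y(o) = 216 (y(o) = -4*(-54) = 216)
439811 - y(56) = 439811 - 1*216 = 439811 - 216 = 439595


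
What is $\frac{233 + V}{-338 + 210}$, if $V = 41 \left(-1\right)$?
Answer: $- \frac{3}{2} \approx -1.5$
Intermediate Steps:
$V = -41$
$\frac{233 + V}{-338 + 210} = \frac{233 - 41}{-338 + 210} = \frac{192}{-128} = 192 \left(- \frac{1}{128}\right) = - \frac{3}{2}$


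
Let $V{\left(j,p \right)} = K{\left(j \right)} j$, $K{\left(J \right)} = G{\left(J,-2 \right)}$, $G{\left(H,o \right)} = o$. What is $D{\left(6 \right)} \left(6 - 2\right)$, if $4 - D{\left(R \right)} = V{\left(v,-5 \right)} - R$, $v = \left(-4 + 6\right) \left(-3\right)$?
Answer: $-8$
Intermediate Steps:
$K{\left(J \right)} = -2$
$v = -6$ ($v = 2 \left(-3\right) = -6$)
$V{\left(j,p \right)} = - 2 j$
$D{\left(R \right)} = -8 + R$ ($D{\left(R \right)} = 4 - \left(\left(-2\right) \left(-6\right) - R\right) = 4 - \left(12 - R\right) = 4 + \left(-12 + R\right) = -8 + R$)
$D{\left(6 \right)} \left(6 - 2\right) = \left(-8 + 6\right) \left(6 - 2\right) = \left(-2\right) 4 = -8$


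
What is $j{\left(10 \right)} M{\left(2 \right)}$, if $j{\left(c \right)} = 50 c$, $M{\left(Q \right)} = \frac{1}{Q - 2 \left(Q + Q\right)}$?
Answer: $- \frac{250}{3} \approx -83.333$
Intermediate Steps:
$M{\left(Q \right)} = - \frac{1}{3 Q}$ ($M{\left(Q \right)} = \frac{1}{Q - 2 \cdot 2 Q} = \frac{1}{Q - 4 Q} = \frac{1}{\left(-3\right) Q} = - \frac{1}{3 Q}$)
$j{\left(10 \right)} M{\left(2 \right)} = 50 \cdot 10 \left(- \frac{1}{3 \cdot 2}\right) = 500 \left(\left(- \frac{1}{3}\right) \frac{1}{2}\right) = 500 \left(- \frac{1}{6}\right) = - \frac{250}{3}$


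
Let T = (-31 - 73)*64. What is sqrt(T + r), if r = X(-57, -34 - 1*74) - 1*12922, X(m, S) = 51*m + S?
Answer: I*sqrt(22593) ≈ 150.31*I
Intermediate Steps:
X(m, S) = S + 51*m
r = -15937 (r = ((-34 - 1*74) + 51*(-57)) - 1*12922 = ((-34 - 74) - 2907) - 12922 = (-108 - 2907) - 12922 = -3015 - 12922 = -15937)
T = -6656 (T = -104*64 = -6656)
sqrt(T + r) = sqrt(-6656 - 15937) = sqrt(-22593) = I*sqrt(22593)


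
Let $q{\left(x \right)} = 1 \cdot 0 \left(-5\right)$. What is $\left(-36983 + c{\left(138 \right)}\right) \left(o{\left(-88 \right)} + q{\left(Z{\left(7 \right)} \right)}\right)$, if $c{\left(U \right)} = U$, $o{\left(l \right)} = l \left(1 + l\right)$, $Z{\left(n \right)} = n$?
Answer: $-282085320$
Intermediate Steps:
$q{\left(x \right)} = 0$ ($q{\left(x \right)} = 0 \left(-5\right) = 0$)
$\left(-36983 + c{\left(138 \right)}\right) \left(o{\left(-88 \right)} + q{\left(Z{\left(7 \right)} \right)}\right) = \left(-36983 + 138\right) \left(- 88 \left(1 - 88\right) + 0\right) = - 36845 \left(\left(-88\right) \left(-87\right) + 0\right) = - 36845 \left(7656 + 0\right) = \left(-36845\right) 7656 = -282085320$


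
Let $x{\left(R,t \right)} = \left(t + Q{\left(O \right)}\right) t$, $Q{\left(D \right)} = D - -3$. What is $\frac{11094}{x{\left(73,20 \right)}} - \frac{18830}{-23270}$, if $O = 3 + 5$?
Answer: $\frac{13491599}{721370} \approx 18.703$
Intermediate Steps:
$O = 8$
$Q{\left(D \right)} = 3 + D$ ($Q{\left(D \right)} = D + 3 = 3 + D$)
$x{\left(R,t \right)} = t \left(11 + t\right)$ ($x{\left(R,t \right)} = \left(t + \left(3 + 8\right)\right) t = \left(t + 11\right) t = \left(11 + t\right) t = t \left(11 + t\right)$)
$\frac{11094}{x{\left(73,20 \right)}} - \frac{18830}{-23270} = \frac{11094}{20 \left(11 + 20\right)} - \frac{18830}{-23270} = \frac{11094}{20 \cdot 31} - - \frac{1883}{2327} = \frac{11094}{620} + \frac{1883}{2327} = 11094 \cdot \frac{1}{620} + \frac{1883}{2327} = \frac{5547}{310} + \frac{1883}{2327} = \frac{13491599}{721370}$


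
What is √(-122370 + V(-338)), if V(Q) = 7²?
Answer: I*√122321 ≈ 349.74*I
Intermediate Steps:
V(Q) = 49
√(-122370 + V(-338)) = √(-122370 + 49) = √(-122321) = I*√122321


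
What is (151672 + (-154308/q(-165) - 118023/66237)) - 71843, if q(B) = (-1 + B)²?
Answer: 12141046236767/152102231 ≈ 79822.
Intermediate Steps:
(151672 + (-154308/q(-165) - 118023/66237)) - 71843 = (151672 + (-154308/(-1 - 165)² - 118023/66237)) - 71843 = (151672 + (-154308/((-166)²) - 118023*1/66237)) - 71843 = (151672 + (-154308/27556 - 39341/22079)) - 71843 = (151672 + (-154308*1/27556 - 39341/22079)) - 71843 = (151672 + (-38577/6889 - 39341/22079)) - 71843 = (151672 - 1122761732/152102231) - 71843 = 23068526818500/152102231 - 71843 = 12141046236767/152102231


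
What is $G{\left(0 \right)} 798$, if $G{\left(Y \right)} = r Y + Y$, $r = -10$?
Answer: $0$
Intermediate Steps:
$G{\left(Y \right)} = - 9 Y$ ($G{\left(Y \right)} = - 10 Y + Y = - 9 Y$)
$G{\left(0 \right)} 798 = \left(-9\right) 0 \cdot 798 = 0 \cdot 798 = 0$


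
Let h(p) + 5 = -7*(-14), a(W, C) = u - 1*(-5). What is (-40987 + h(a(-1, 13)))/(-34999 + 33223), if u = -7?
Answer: 20447/888 ≈ 23.026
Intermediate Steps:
a(W, C) = -2 (a(W, C) = -7 - 1*(-5) = -7 + 5 = -2)
h(p) = 93 (h(p) = -5 - 7*(-14) = -5 + 98 = 93)
(-40987 + h(a(-1, 13)))/(-34999 + 33223) = (-40987 + 93)/(-34999 + 33223) = -40894/(-1776) = -40894*(-1/1776) = 20447/888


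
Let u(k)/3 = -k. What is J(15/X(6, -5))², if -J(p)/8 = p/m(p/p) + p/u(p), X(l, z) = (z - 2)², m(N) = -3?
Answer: 262144/21609 ≈ 12.131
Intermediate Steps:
u(k) = -3*k (u(k) = 3*(-k) = -3*k)
X(l, z) = (-2 + z)²
J(p) = 8/3 + 8*p/3 (J(p) = -8*(p/(-3) + p/((-3*p))) = -8*(p*(-⅓) + p*(-1/(3*p))) = -8*(-p/3 - ⅓) = -8*(-⅓ - p/3) = 8/3 + 8*p/3)
J(15/X(6, -5))² = (8/3 + 8*(15/((-2 - 5)²))/3)² = (8/3 + 8*(15/((-7)²))/3)² = (8/3 + 8*(15/49)/3)² = (8/3 + 8*(15*(1/49))/3)² = (8/3 + (8/3)*(15/49))² = (8/3 + 40/49)² = (512/147)² = 262144/21609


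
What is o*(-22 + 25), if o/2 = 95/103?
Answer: 570/103 ≈ 5.5340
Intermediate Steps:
o = 190/103 (o = 2*(95/103) = 190/103 ≈ 1.8447)
o*(-22 + 25) = 190*(-22 + 25)/103 = (190/103)*3 = 570/103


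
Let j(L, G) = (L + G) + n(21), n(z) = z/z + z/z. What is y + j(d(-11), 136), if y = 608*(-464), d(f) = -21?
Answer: -281995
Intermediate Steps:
n(z) = 2 (n(z) = 1 + 1 = 2)
j(L, G) = 2 + G + L (j(L, G) = (L + G) + 2 = (G + L) + 2 = 2 + G + L)
y = -282112
y + j(d(-11), 136) = -282112 + (2 + 136 - 21) = -282112 + 117 = -281995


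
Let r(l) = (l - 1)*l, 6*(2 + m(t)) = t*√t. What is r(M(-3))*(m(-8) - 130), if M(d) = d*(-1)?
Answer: -792 - 16*I*√2 ≈ -792.0 - 22.627*I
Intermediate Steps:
m(t) = -2 + t^(3/2)/6 (m(t) = -2 + (t*√t)/6 = -2 + t^(3/2)/6)
M(d) = -d
r(l) = l*(-1 + l) (r(l) = (-1 + l)*l = l*(-1 + l))
r(M(-3))*(m(-8) - 130) = ((-1*(-3))*(-1 - 1*(-3)))*((-2 + (-8)^(3/2)/6) - 130) = (3*(-1 + 3))*((-2 + (-16*I*√2)/6) - 130) = (3*2)*((-2 - 8*I*√2/3) - 130) = 6*(-132 - 8*I*√2/3) = -792 - 16*I*√2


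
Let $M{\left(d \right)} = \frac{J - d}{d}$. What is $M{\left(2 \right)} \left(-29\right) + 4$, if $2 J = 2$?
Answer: $\frac{37}{2} \approx 18.5$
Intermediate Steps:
$J = 1$ ($J = \frac{1}{2} \cdot 2 = 1$)
$M{\left(d \right)} = \frac{1 - d}{d}$
$M{\left(2 \right)} \left(-29\right) + 4 = \frac{1 - 2}{2} \left(-29\right) + 4 = \frac{1}{2} \left(-1\right) \left(-29\right) + 4 = \left(- \frac{1}{2}\right) \left(-29\right) + 4 = \frac{29}{2} + 4 = \frac{37}{2}$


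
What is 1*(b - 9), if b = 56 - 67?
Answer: -20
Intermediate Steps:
b = -11
1*(b - 9) = 1*(-11 - 9) = 1*(-20) = -20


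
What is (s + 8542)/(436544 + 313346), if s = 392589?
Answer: 401131/749890 ≈ 0.53492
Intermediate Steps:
(s + 8542)/(436544 + 313346) = (392589 + 8542)/(436544 + 313346) = 401131/749890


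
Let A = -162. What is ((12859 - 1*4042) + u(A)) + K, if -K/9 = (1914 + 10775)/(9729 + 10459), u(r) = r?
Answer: 174612939/20188 ≈ 8649.3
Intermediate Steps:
K = -114201/20188 (K = -9*(1914 + 10775)/(9729 + 10459) = -114201/20188 ≈ -5.6569)
((12859 - 1*4042) + u(A)) + K = ((12859 - 1*4042) - 162) - 114201/20188 = ((12859 - 4042) - 162) - 114201/20188 = (8817 - 162) - 114201/20188 = 8655 - 114201/20188 = 174612939/20188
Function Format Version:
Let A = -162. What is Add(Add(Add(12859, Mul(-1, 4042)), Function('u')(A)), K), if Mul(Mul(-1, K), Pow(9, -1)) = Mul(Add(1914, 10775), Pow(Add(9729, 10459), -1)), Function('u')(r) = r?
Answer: Rational(174612939, 20188) ≈ 8649.3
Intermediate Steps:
K = Rational(-114201, 20188) (K = Mul(-9, Mul(Add(1914, 10775), Pow(Add(9729, 10459), -1))) = Mul(-9, Mul(12689, Pow(20188, -1))) = Mul(-9, Mul(12689, Rational(1, 20188))) = Mul(-9, Rational(12689, 20188)) = Rational(-114201, 20188) ≈ -5.6569)
Add(Add(Add(12859, Mul(-1, 4042)), Function('u')(A)), K) = Add(Add(Add(12859, Mul(-1, 4042)), -162), Rational(-114201, 20188)) = Add(Add(Add(12859, -4042), -162), Rational(-114201, 20188)) = Add(Add(8817, -162), Rational(-114201, 20188)) = Add(8655, Rational(-114201, 20188)) = Rational(174612939, 20188)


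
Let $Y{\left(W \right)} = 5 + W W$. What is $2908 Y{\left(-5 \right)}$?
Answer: $87240$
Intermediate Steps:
$Y{\left(W \right)} = 5 + W^{2}$
$2908 Y{\left(-5 \right)} = 2908 \left(5 + \left(-5\right)^{2}\right) = 2908 \left(5 + 25\right) = 2908 \cdot 30 = 87240$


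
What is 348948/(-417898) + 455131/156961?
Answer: 67713553805/32796843989 ≈ 2.0646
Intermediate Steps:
348948/(-417898) + 455131/156961 = 348948*(-1/417898) + 455131*(1/156961) = -174474/208949 + 455131/156961 = 67713553805/32796843989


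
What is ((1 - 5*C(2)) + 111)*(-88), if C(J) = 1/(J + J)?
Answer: -9746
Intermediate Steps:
C(J) = 1/(2*J)
((1 - 5*C(2)) + 111)*(-88) = ((1 - 5/(2*2)) + 111)*(-88) = ((1 - 5*¼) + 111)*(-88) = ((1 - 5/4) + 111)*(-88) = (-¼ + 111)*(-88) = (443/4)*(-88) = -9746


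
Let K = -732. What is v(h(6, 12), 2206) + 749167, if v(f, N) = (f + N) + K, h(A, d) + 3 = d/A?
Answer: 750640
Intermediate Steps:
h(A, d) = -3 + d/A
v(f, N) = -732 + N + f (v(f, N) = (f + N) - 732 = (N + f) - 732 = -732 + N + f)
v(h(6, 12), 2206) + 749167 = (-732 + 2206 + (-3 + 12/6)) + 749167 = (-732 + 2206 + (-3 + 12*(⅙))) + 749167 = (-732 + 2206 + (-3 + 2)) + 749167 = (-732 + 2206 - 1) + 749167 = 1473 + 749167 = 750640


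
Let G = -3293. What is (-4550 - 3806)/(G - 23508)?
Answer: 8356/26801 ≈ 0.31178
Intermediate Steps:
(-4550 - 3806)/(G - 23508) = (-4550 - 3806)/(-3293 - 23508) = -8356/(-26801) = -8356*(-1/26801) = 8356/26801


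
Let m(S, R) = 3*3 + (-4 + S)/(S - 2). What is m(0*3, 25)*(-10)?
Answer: -110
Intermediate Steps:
m(S, R) = 9 + (-4 + S)/(-2 + S)
m(0*3, 25)*(-10) = (2*(-11 + 5*(0*3))/(-2 + 0*3))*(-10) = (2*(-11 + 5*0)/(-2 + 0))*(-10) = (2*(-11 + 0)/(-2))*(-10) = (2*(-1/2)*(-11))*(-10) = 11*(-10) = -110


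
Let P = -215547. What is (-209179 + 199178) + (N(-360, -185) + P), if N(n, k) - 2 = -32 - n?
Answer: -225218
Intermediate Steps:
N(n, k) = -30 - n (N(n, k) = 2 + (-32 - n) = -30 - n)
(-209179 + 199178) + (N(-360, -185) + P) = (-209179 + 199178) + ((-30 - 1*(-360)) - 215547) = -10001 + ((-30 + 360) - 215547) = -10001 + (330 - 215547) = -10001 - 215217 = -225218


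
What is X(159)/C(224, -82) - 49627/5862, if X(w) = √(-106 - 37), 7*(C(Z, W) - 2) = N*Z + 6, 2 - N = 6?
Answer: -49627/5862 - 7*I*√143/876 ≈ -8.4659 - 0.095557*I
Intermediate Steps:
N = -4 (N = 2 - 1*6 = 2 - 6 = -4)
C(Z, W) = 20/7 - 4*Z/7 (C(Z, W) = 2 + (-4*Z + 6)/7 = 2 + (6 - 4*Z)/7 = 2 + (6/7 - 4*Z/7) = 20/7 - 4*Z/7)
X(w) = I*√143 (X(w) = √(-143) = I*√143)
X(159)/C(224, -82) - 49627/5862 = (I*√143)/(20/7 - 4/7*224) - 49627/5862 = (I*√143)/(20/7 - 128) - 49627*1/5862 = (I*√143)/(-876/7) - 49627/5862 = (I*√143)*(-7/876) - 49627/5862 = -7*I*√143/876 - 49627/5862 = -49627/5862 - 7*I*√143/876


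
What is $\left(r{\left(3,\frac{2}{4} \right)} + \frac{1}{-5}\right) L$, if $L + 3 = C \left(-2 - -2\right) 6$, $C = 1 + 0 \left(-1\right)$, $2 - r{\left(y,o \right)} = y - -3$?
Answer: $\frac{63}{5} \approx 12.6$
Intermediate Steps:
$r{\left(y,o \right)} = -1 - y$ ($r{\left(y,o \right)} = 2 - \left(y - -3\right) = 2 - \left(y + 3\right) = 2 - \left(3 + y\right) = -1 - y$)
$C = 1$ ($C = 1 + 0 = 1$)
$L = -3$ ($L = -3 + 1 \left(-2 - -2\right) 6 = -3 + 1 \left(-2 + 2\right) 6 = -3 + 1 \cdot 0 \cdot 6 = -3 + 0 \cdot 6 = -3 + 0 = -3$)
$\left(r{\left(3,\frac{2}{4} \right)} + \frac{1}{-5}\right) L = \left(\left(-1 - 3\right) + \frac{1}{-5}\right) \left(-3\right) = \left(\left(-1 - 3\right) - \frac{1}{5}\right) \left(-3\right) = \left(-4 - \frac{1}{5}\right) \left(-3\right) = \left(- \frac{21}{5}\right) \left(-3\right) = \frac{63}{5}$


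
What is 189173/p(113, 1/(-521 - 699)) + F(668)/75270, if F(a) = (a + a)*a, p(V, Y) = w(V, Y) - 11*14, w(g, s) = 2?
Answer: -7051699807/5720520 ≈ -1232.7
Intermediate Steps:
p(V, Y) = -152 (p(V, Y) = 2 - 11*14 = 2 - 154 = -152)
F(a) = 2*a² (F(a) = (2*a)*a = 2*a²)
189173/p(113, 1/(-521 - 699)) + F(668)/75270 = 189173/(-152) + (2*668²)/75270 = 189173*(-1/152) + (2*446224)*(1/75270) = -189173/152 + 892448*(1/75270) = -189173/152 + 446224/37635 = -7051699807/5720520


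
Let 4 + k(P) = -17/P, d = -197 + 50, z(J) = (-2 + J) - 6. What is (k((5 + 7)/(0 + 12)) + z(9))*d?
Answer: 2940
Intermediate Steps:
z(J) = -8 + J
d = -147
k(P) = -4 - 17/P
(k((5 + 7)/(0 + 12)) + z(9))*d = ((-4 - 17*(0 + 12)/(5 + 7)) + (-8 + 9))*(-147) = ((-4 - 17/1) + 1)*(-147) = ((-4 - 17*1) + 1)*(-147) = ((-4 - 17) + 1)*(-147) = (-21 + 1)*(-147) = -20*(-147) = 2940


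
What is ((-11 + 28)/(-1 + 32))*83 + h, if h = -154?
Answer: -3363/31 ≈ -108.48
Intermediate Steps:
((-11 + 28)/(-1 + 32))*83 + h = ((-11 + 28)/(-1 + 32))*83 - 154 = (17/31)*83 - 154 = 1411/31 - 154 = -3363/31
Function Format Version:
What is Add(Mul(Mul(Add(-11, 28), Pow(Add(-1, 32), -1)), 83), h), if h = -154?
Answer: Rational(-3363, 31) ≈ -108.48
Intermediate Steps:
Add(Mul(Mul(Add(-11, 28), Pow(Add(-1, 32), -1)), 83), h) = Add(Mul(Mul(Add(-11, 28), Pow(Add(-1, 32), -1)), 83), -154) = Add(Mul(Mul(17, Pow(31, -1)), 83), -154) = Add(Mul(Mul(17, Rational(1, 31)), 83), -154) = Add(Mul(Rational(17, 31), 83), -154) = Add(Rational(1411, 31), -154) = Rational(-3363, 31)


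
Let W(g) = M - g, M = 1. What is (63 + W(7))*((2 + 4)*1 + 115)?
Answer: 6897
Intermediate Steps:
W(g) = 1 - g
(63 + W(7))*((2 + 4)*1 + 115) = (63 + (1 - 1*7))*((2 + 4)*1 + 115) = (63 + (1 - 7))*(6*1 + 115) = (63 - 6)*(6 + 115) = 57*121 = 6897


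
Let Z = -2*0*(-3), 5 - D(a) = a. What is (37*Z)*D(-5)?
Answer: 0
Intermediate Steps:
D(a) = 5 - a
Z = 0 (Z = 0*(-3) = 0)
(37*Z)*D(-5) = (37*0)*(5 - 1*(-5)) = 0*(5 + 5) = 0*10 = 0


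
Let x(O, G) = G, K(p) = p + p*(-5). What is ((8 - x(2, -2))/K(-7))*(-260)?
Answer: -650/7 ≈ -92.857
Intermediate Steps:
K(p) = -4*p (K(p) = p - 5*p = -4*p)
((8 - x(2, -2))/K(-7))*(-260) = ((8 - 1*(-2))/((-4*(-7))))*(-260) = ((8 + 2)/28)*(-260) = (10*(1/28))*(-260) = (5/14)*(-260) = -650/7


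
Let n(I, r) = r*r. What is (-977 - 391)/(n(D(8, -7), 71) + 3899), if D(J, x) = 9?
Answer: -114/745 ≈ -0.15302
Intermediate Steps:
n(I, r) = r**2
(-977 - 391)/(n(D(8, -7), 71) + 3899) = (-977 - 391)/(71**2 + 3899) = -1368/(5041 + 3899) = -1368/8940 = -1368*1/8940 = -114/745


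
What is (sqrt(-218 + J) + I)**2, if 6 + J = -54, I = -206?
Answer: (206 - I*sqrt(278))**2 ≈ 42158.0 - 6869.4*I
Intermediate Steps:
J = -60 (J = -6 - 54 = -60)
(sqrt(-218 + J) + I)**2 = (sqrt(-218 - 60) - 206)**2 = (sqrt(-278) - 206)**2 = (I*sqrt(278) - 206)**2 = (-206 + I*sqrt(278))**2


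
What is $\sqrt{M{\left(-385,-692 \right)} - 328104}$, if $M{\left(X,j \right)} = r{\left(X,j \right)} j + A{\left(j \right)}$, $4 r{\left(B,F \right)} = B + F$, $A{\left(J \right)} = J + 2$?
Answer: $i \sqrt{142473} \approx 377.46 i$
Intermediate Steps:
$A{\left(J \right)} = 2 + J$
$r{\left(B,F \right)} = \frac{B}{4} + \frac{F}{4}$ ($r{\left(B,F \right)} = \frac{B + F}{4} = \frac{B}{4} + \frac{F}{4}$)
$M{\left(X,j \right)} = 2 + j + j \left(\frac{X}{4} + \frac{j}{4}\right)$ ($M{\left(X,j \right)} = \left(\frac{X}{4} + \frac{j}{4}\right) j + \left(2 + j\right) = j \left(\frac{X}{4} + \frac{j}{4}\right) + \left(2 + j\right) = 2 + j + j \left(\frac{X}{4} + \frac{j}{4}\right)$)
$\sqrt{M{\left(-385,-692 \right)} - 328104} = \sqrt{\left(2 - 692 + \frac{1}{4} \left(-692\right) \left(-385 - 692\right)\right) - 328104} = \sqrt{\left(2 - 692 + \frac{1}{4} \left(-692\right) \left(-1077\right)\right) - 328104} = \sqrt{\left(2 - 692 + 186321\right) - 328104} = \sqrt{185631 - 328104} = \sqrt{-142473} = i \sqrt{142473}$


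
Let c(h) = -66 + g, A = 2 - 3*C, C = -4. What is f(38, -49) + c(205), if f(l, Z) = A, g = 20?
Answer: -32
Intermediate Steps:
A = 14 (A = 2 - 3*(-4) = 2 + 12 = 14)
f(l, Z) = 14
c(h) = -46 (c(h) = -66 + 20 = -46)
f(38, -49) + c(205) = 14 - 46 = -32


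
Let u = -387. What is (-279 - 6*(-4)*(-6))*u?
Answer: 163701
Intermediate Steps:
(-279 - 6*(-4)*(-6))*u = (-279 - 6*(-4)*(-6))*(-387) = (-279 + 24*(-6))*(-387) = (-279 - 144)*(-387) = -423*(-387) = 163701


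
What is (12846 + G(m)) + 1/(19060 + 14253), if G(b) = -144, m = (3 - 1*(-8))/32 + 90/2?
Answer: 423141727/33313 ≈ 12702.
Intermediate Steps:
m = 1451/32 (m = (3 + 8)*(1/32) + 90*(1/2) = 11*(1/32) + 45 = 11/32 + 45 = 1451/32 ≈ 45.344)
(12846 + G(m)) + 1/(19060 + 14253) = (12846 - 144) + 1/(19060 + 14253) = 12702 + 1/33313 = 423141727/33313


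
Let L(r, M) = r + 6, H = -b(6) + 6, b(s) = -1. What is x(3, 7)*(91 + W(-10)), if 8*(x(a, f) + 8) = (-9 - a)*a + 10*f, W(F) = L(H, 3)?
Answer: -390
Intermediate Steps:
H = 7 (H = -1*(-1) + 6 = 1 + 6 = 7)
L(r, M) = 6 + r
W(F) = 13 (W(F) = 6 + 7 = 13)
x(a, f) = -8 + 5*f/4 + a*(-9 - a)/8 (x(a, f) = -8 + ((-9 - a)*a + 10*f)/8 = -8 + (a*(-9 - a) + 10*f)/8 = -8 + (10*f + a*(-9 - a))/8 = -8 + (5*f/4 + a*(-9 - a)/8) = -8 + 5*f/4 + a*(-9 - a)/8)
x(3, 7)*(91 + W(-10)) = (-8 - 9/8*3 - 1/8*3**2 + (5/4)*7)*(91 + 13) = (-8 - 27/8 - 1/8*9 + 35/4)*104 = (-8 - 27/8 - 9/8 + 35/4)*104 = -15/4*104 = -390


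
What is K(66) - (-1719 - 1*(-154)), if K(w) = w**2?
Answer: 5921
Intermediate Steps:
K(66) - (-1719 - 1*(-154)) = 66**2 - (-1719 - 1*(-154)) = 4356 - (-1719 + 154) = 4356 - 1*(-1565) = 4356 + 1565 = 5921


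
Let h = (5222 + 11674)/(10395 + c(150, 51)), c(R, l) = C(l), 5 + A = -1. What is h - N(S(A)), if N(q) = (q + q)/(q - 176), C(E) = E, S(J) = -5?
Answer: 492286/315121 ≈ 1.5622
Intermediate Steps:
A = -6 (A = -5 - 1 = -6)
c(R, l) = l
N(q) = 2*q/(-176 + q) (N(q) = (2*q)/(-176 + q) = 2*q/(-176 + q))
h = 2816/1741 (h = (5222 + 11674)/(10395 + 51) = 16896/10446 = 16896*(1/10446) = 2816/1741 ≈ 1.6175)
h - N(S(A)) = 2816/1741 - 2*(-5)/(-176 - 5) = 2816/1741 - 2*(-5)/(-181) = 2816/1741 - 2*(-5)*(-1)/181 = 2816/1741 - 1*10/181 = 2816/1741 - 10/181 = 492286/315121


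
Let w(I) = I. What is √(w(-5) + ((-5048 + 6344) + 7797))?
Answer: 8*√142 ≈ 95.331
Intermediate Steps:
√(w(-5) + ((-5048 + 6344) + 7797)) = √(-5 + ((-5048 + 6344) + 7797)) = √(-5 + (1296 + 7797)) = √(-5 + 9093) = √9088 = 8*√142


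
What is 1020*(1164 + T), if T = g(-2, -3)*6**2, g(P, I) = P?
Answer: 1113840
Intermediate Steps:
T = -72 (T = -2*6**2 = -2*36 = -72)
1020*(1164 + T) = 1020*(1164 - 72) = 1020*1092 = 1113840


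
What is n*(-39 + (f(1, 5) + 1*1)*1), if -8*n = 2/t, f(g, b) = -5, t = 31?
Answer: 43/124 ≈ 0.34677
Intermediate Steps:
n = -1/124 (n = -1/(4*31) = -⅛*2/31 = -1/124 ≈ -0.0080645)
n*(-39 + (f(1, 5) + 1*1)*1) = -(-39 + (-5 + 1*1)*1)/124 = -(-39 + (-5 + 1)*1)/124 = -(-39 - 4*1)/124 = -(-39 - 4)/124 = -1/124*(-43) = 43/124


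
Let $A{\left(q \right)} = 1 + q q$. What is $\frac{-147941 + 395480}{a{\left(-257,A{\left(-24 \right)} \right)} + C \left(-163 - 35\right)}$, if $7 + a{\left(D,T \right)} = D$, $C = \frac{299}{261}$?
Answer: $- \frac{7178631}{14234} \approx -504.33$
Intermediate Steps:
$C = \frac{299}{261}$ ($C = 299 \cdot \frac{1}{261} = \frac{299}{261} \approx 1.1456$)
$A{\left(q \right)} = 1 + q^{2}$
$a{\left(D,T \right)} = -7 + D$
$\frac{-147941 + 395480}{a{\left(-257,A{\left(-24 \right)} \right)} + C \left(-163 - 35\right)} = \frac{-147941 + 395480}{\left(-7 - 257\right) + \frac{299 \left(-163 - 35\right)}{261}} = \frac{247539}{-264 + \frac{299}{261} \left(-198\right)} = \frac{247539}{-264 - \frac{6578}{29}} = \frac{247539}{- \frac{14234}{29}} = 247539 \left(- \frac{29}{14234}\right) = - \frac{7178631}{14234}$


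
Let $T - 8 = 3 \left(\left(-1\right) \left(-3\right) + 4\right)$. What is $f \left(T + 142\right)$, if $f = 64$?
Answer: $10944$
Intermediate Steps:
$T = 29$ ($T = 8 + 3 \left(\left(-1\right) \left(-3\right) + 4\right) = 8 + 3 \left(3 + 4\right) = 8 + 3 \cdot 7 = 8 + 21 = 29$)
$f \left(T + 142\right) = 64 \left(29 + 142\right) = 64 \cdot 171 = 10944$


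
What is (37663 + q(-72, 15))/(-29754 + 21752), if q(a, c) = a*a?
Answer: -42847/8002 ≈ -5.3545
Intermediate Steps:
q(a, c) = a²
(37663 + q(-72, 15))/(-29754 + 21752) = (37663 + (-72)²)/(-29754 + 21752) = (37663 + 5184)/(-8002) = 42847*(-1/8002) = -42847/8002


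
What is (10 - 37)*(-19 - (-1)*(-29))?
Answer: 1296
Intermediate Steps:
(10 - 37)*(-19 - (-1)*(-29)) = -27*(-19 - 1*29) = -27*(-19 - 29) = -27*(-48) = 1296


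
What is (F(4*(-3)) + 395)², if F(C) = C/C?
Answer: 156816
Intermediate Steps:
F(C) = 1
(F(4*(-3)) + 395)² = (1 + 395)² = 396² = 156816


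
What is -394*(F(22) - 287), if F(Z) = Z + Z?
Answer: 95742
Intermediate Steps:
F(Z) = 2*Z
-394*(F(22) - 287) = -394*(2*22 - 287) = -394*(44 - 287) = -394*(-243) = 95742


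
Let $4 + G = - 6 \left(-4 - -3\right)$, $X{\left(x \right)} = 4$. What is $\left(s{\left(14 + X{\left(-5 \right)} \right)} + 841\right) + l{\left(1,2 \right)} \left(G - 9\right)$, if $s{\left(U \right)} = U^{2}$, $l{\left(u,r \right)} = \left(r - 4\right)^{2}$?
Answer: $1137$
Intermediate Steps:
$l{\left(u,r \right)} = \left(-4 + r\right)^{2}$
$G = 2$ ($G = -4 - 6 \left(-4 - -3\right) = -4 - 6 \left(-4 + 3\right) = -4 - -6 = -4 + 6 = 2$)
$\left(s{\left(14 + X{\left(-5 \right)} \right)} + 841\right) + l{\left(1,2 \right)} \left(G - 9\right) = \left(\left(14 + 4\right)^{2} + 841\right) + \left(-4 + 2\right)^{2} \left(2 - 9\right) = \left(18^{2} + 841\right) + \left(-2\right)^{2} \left(-7\right) = \left(324 + 841\right) + 4 \left(-7\right) = 1165 - 28 = 1137$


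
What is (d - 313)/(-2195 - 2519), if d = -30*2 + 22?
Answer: 351/4714 ≈ 0.074459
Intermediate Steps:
d = -38 (d = -60 + 22 = -38)
(d - 313)/(-2195 - 2519) = (-38 - 313)/(-2195 - 2519) = -351/(-4714) = -351*(-1/4714) = 351/4714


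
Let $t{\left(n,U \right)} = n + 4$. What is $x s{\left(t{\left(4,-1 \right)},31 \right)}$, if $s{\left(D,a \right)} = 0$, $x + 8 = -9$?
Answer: $0$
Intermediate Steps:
$x = -17$ ($x = -8 - 9 = -17$)
$t{\left(n,U \right)} = 4 + n$
$x s{\left(t{\left(4,-1 \right)},31 \right)} = \left(-17\right) 0 = 0$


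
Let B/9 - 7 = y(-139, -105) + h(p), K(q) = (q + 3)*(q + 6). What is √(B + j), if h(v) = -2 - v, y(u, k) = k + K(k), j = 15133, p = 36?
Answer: √104791 ≈ 323.71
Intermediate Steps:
K(q) = (3 + q)*(6 + q)
y(u, k) = 18 + k² + 10*k (y(u, k) = k + (18 + k² + 9*k) = 18 + k² + 10*k)
B = 89658 (B = 63 + 9*((18 + (-105)² + 10*(-105)) + (-2 - 1*36)) = 63 + 9*((18 + 11025 - 1050) + (-2 - 36)) = 63 + 9*(9993 - 38) = 63 + 9*9955 = 63 + 89595 = 89658)
√(B + j) = √(89658 + 15133) = √104791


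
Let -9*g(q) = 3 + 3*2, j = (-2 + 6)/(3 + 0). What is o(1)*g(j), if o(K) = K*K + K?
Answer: -2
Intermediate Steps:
o(K) = K + K**2 (o(K) = K**2 + K = K + K**2)
j = 4/3 ≈ 1.3333
g(q) = -1 (g(q) = -(3 + 3*2)/9 = -(3 + 6)/9 = -1/9*9 = -1)
o(1)*g(j) = (1*(1 + 1))*(-1) = (1*2)*(-1) = 2*(-1) = -2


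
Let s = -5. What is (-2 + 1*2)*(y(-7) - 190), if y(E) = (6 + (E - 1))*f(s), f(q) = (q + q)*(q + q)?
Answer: 0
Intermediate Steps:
f(q) = 4*q**2 (f(q) = (2*q)*(2*q) = 4*q**2)
y(E) = 500 + 100*E (y(E) = (6 + (E - 1))*(4*(-5)**2) = (6 + (-1 + E))*(4*25) = (5 + E)*100 = 500 + 100*E)
(-2 + 1*2)*(y(-7) - 190) = (-2 + 1*2)*((500 + 100*(-7)) - 190) = (-2 + 2)*((500 - 700) - 190) = 0*(-200 - 190) = 0*(-390) = 0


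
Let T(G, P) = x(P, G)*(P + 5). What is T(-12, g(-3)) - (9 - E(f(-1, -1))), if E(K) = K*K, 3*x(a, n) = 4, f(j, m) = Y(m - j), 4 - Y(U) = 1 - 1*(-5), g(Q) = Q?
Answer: -7/3 ≈ -2.3333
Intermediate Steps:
Y(U) = -2 (Y(U) = 4 - (1 - 1*(-5)) = 4 - (1 + 5) = 4 - 1*6 = 4 - 6 = -2)
f(j, m) = -2
x(a, n) = 4/3 (x(a, n) = (⅓)*4 = 4/3)
E(K) = K²
T(G, P) = 20/3 + 4*P/3 (T(G, P) = 4*(P + 5)/3 = 4*(5 + P)/3 = 20/3 + 4*P/3)
T(-12, g(-3)) - (9 - E(f(-1, -1))) = (20/3 + (4/3)*(-3)) - (9 - 1*(-2)²) = (20/3 - 4) - (9 - 1*4) = 8/3 - (9 - 4) = 8/3 - 1*5 = 8/3 - 5 = -7/3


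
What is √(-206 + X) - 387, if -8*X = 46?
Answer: -387 + 11*I*√7/2 ≈ -387.0 + 14.552*I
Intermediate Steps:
X = -23/4 (X = -⅛*46 = -23/4 ≈ -5.7500)
√(-206 + X) - 387 = √(-206 - 23/4) - 387 = √(-847/4) - 387 = 11*I*√7/2 - 387 = -387 + 11*I*√7/2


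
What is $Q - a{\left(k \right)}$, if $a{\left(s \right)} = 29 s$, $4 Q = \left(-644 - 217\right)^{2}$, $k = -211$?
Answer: $\frac{765797}{4} \approx 1.9145 \cdot 10^{5}$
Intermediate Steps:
$Q = \frac{741321}{4}$ ($Q = \frac{\left(-644 - 217\right)^{2}}{4} = \frac{\left(-861\right)^{2}}{4} = \frac{1}{4} \cdot 741321 = \frac{741321}{4} \approx 1.8533 \cdot 10^{5}$)
$Q - a{\left(k \right)} = \frac{741321}{4} - 29 \left(-211\right) = \frac{741321}{4} - -6119 = \frac{741321}{4} + 6119 = \frac{765797}{4}$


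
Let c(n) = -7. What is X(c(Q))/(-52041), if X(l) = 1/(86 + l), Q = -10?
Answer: -1/4111239 ≈ -2.4324e-7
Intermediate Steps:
X(c(Q))/(-52041) = 1/((86 - 7)*(-52041)) = -1/52041/79 = (1/79)*(-1/52041) = -1/4111239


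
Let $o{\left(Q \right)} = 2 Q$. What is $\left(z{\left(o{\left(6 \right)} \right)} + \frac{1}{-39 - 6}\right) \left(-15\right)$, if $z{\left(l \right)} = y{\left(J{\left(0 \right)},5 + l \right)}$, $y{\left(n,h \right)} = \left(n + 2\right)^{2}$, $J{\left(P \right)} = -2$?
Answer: $\frac{1}{3} \approx 0.33333$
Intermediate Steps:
$y{\left(n,h \right)} = \left(2 + n\right)^{2}$
$z{\left(l \right)} = 0$ ($z{\left(l \right)} = \left(2 - 2\right)^{2} = 0^{2} = 0$)
$\left(z{\left(o{\left(6 \right)} \right)} + \frac{1}{-39 - 6}\right) \left(-15\right) = \left(0 + \frac{1}{-39 - 6}\right) \left(-15\right) = \left(0 + \frac{1}{-45}\right) \left(-15\right) = \left(0 - \frac{1}{45}\right) \left(-15\right) = \left(- \frac{1}{45}\right) \left(-15\right) = \frac{1}{3}$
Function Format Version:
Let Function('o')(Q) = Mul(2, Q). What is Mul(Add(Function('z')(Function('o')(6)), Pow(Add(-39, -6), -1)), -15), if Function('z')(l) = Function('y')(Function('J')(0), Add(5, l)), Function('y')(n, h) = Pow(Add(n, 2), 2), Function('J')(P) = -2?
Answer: Rational(1, 3) ≈ 0.33333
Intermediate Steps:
Function('y')(n, h) = Pow(Add(2, n), 2)
Function('z')(l) = 0 (Function('z')(l) = Pow(Add(2, -2), 2) = Pow(0, 2) = 0)
Mul(Add(Function('z')(Function('o')(6)), Pow(Add(-39, -6), -1)), -15) = Mul(Add(0, Pow(Add(-39, -6), -1)), -15) = Mul(Add(0, Pow(-45, -1)), -15) = Mul(Add(0, Rational(-1, 45)), -15) = Mul(Rational(-1, 45), -15) = Rational(1, 3)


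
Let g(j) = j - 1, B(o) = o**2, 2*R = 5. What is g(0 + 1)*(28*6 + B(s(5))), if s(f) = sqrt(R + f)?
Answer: 0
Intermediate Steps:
R = 5/2 (R = (1/2)*5 = 5/2 ≈ 2.5000)
s(f) = sqrt(5/2 + f)
g(j) = -1 + j
g(0 + 1)*(28*6 + B(s(5))) = (-1 + (0 + 1))*(28*6 + (sqrt(10 + 4*5)/2)**2) = (-1 + 1)*(168 + (sqrt(10 + 20)/2)**2) = 0*(168 + (sqrt(30)/2)**2) = 0*(168 + 15/2) = 0*(351/2) = 0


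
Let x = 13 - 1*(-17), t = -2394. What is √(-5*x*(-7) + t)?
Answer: 8*I*√21 ≈ 36.661*I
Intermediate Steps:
x = 30 (x = 13 + 17 = 30)
√(-5*x*(-7) + t) = √(-5*30*(-7) - 2394) = √(-150*(-7) - 2394) = √(1050 - 2394) = √(-1344) = 8*I*√21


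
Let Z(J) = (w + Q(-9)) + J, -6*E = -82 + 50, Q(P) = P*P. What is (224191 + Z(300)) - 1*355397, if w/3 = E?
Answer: -130809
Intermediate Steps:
Q(P) = P²
E = 16/3 (E = -(-82 + 50)/6 = -⅙*(-32) = 16/3 ≈ 5.3333)
w = 16 (w = 3*(16/3) = 16)
Z(J) = 97 + J (Z(J) = (16 + (-9)²) + J = (16 + 81) + J = 97 + J)
(224191 + Z(300)) - 1*355397 = (224191 + (97 + 300)) - 1*355397 = (224191 + 397) - 355397 = 224588 - 355397 = -130809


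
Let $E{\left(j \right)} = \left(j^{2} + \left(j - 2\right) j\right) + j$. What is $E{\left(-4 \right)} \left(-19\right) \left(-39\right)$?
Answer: $26676$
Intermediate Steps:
$E{\left(j \right)} = j + j^{2} + j \left(-2 + j\right)$ ($E{\left(j \right)} = \left(j^{2} + \left(j - 2\right) j\right) + j = \left(j^{2} + \left(-2 + j\right) j\right) + j = \left(j^{2} + j \left(-2 + j\right)\right) + j = j + j^{2} + j \left(-2 + j\right)$)
$E{\left(-4 \right)} \left(-19\right) \left(-39\right) = - 4 \left(-1 + 2 \left(-4\right)\right) \left(-19\right) \left(-39\right) = - 4 \left(-1 - 8\right) \left(-19\right) \left(-39\right) = \left(-4\right) \left(-9\right) \left(-19\right) \left(-39\right) = 36 \left(-19\right) \left(-39\right) = \left(-684\right) \left(-39\right) = 26676$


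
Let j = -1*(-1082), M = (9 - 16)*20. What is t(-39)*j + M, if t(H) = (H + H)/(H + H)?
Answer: 942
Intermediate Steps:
t(H) = 1 (t(H) = (2*H)/((2*H)) = (2*H)*(1/(2*H)) = 1)
M = -140 (M = -7*20 = -140)
j = 1082
t(-39)*j + M = 1*1082 - 140 = 1082 - 140 = 942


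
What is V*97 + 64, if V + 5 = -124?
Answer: -12449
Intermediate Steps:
V = -129 (V = -5 - 124 = -129)
V*97 + 64 = -129*97 + 64 = -12513 + 64 = -12449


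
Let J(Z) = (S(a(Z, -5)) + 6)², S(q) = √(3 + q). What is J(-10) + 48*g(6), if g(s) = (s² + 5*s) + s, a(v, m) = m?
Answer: 3490 + 12*I*√2 ≈ 3490.0 + 16.971*I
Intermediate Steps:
J(Z) = (6 + I*√2)² (J(Z) = (√(3 - 5) + 6)² = (√(-2) + 6)² = (I*√2 + 6)² = (6 + I*√2)²)
g(s) = s² + 6*s
J(-10) + 48*g(6) = (6 + I*√2)² + 48*(6*(6 + 6)) = (6 + I*√2)² + 48*(6*12) = (6 + I*√2)² + 48*72 = (6 + I*√2)² + 3456 = 3456 + (6 + I*√2)²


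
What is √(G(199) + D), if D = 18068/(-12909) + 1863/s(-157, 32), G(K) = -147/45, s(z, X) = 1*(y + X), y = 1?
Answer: 2*√6526520408265/709995 ≈ 7.1964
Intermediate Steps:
s(z, X) = 1 + X (s(z, X) = 1*(1 + X) = 1 + X)
G(K) = -49/15 (G(K) = -147*1/45 = -49/15)
D = 7817741/141999 (D = 18068/(-12909) + 1863/(1 + 32) = 18068*(-1/12909) + 1863/33 = -18068/12909 + 1863*(1/33) = -18068/12909 + 621/11 = 7817741/141999 ≈ 55.055)
√(G(199) + D) = √(-49/15 + 7817741/141999) = √(36769388/709995) = 2*√6526520408265/709995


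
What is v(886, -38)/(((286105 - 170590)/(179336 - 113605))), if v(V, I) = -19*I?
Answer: 47457782/115515 ≈ 410.84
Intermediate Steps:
v(886, -38)/(((286105 - 170590)/(179336 - 113605))) = (-19*(-38))/(((286105 - 170590)/(179336 - 113605))) = 722/((115515/65731)) = 722/((115515*(1/65731))) = 722/(115515/65731) = 722*(65731/115515) = 47457782/115515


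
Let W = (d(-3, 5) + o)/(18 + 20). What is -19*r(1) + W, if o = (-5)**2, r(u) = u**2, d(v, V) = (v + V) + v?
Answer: -349/19 ≈ -18.368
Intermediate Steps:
d(v, V) = V + 2*v (d(v, V) = (V + v) + v = V + 2*v)
o = 25
W = 12/19 (W = ((5 + 2*(-3)) + 25)/(18 + 20) = ((5 - 6) + 25)/38 = (-1 + 25)*(1/38) = 24*(1/38) = 12/19 ≈ 0.63158)
-19*r(1) + W = -19*1**2 + 12/19 = -19*1 + 12/19 = -19 + 12/19 = -349/19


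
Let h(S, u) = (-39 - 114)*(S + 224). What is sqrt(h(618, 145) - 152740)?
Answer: I*sqrt(281566) ≈ 530.63*I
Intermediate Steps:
h(S, u) = -34272 - 153*S (h(S, u) = -153*(224 + S) = -34272 - 153*S)
sqrt(h(618, 145) - 152740) = sqrt((-34272 - 153*618) - 152740) = sqrt((-34272 - 94554) - 152740) = sqrt(-128826 - 152740) = sqrt(-281566) = I*sqrt(281566)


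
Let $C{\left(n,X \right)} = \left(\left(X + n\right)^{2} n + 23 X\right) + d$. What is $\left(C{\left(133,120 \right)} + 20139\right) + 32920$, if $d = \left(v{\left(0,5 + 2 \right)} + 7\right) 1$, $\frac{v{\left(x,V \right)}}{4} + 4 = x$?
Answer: $8569007$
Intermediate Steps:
$v{\left(x,V \right)} = -16 + 4 x$
$d = -9$ ($d = \left(\left(-16 + 4 \cdot 0\right) + 7\right) 1 = \left(\left(-16 + 0\right) + 7\right) 1 = \left(-16 + 7\right) 1 = \left(-9\right) 1 = -9$)
$C{\left(n,X \right)} = -9 + 23 X + n \left(X + n\right)^{2}$ ($C{\left(n,X \right)} = \left(\left(X + n\right)^{2} n + 23 X\right) - 9 = \left(n \left(X + n\right)^{2} + 23 X\right) - 9 = \left(23 X + n \left(X + n\right)^{2}\right) - 9 = -9 + 23 X + n \left(X + n\right)^{2}$)
$\left(C{\left(133,120 \right)} + 20139\right) + 32920 = \left(\left(-9 + 23 \cdot 120 + 133 \left(120 + 133\right)^{2}\right) + 20139\right) + 32920 = \left(\left(-9 + 2760 + 133 \cdot 253^{2}\right) + 20139\right) + 32920 = \left(\left(-9 + 2760 + 133 \cdot 64009\right) + 20139\right) + 32920 = \left(\left(-9 + 2760 + 8513197\right) + 20139\right) + 32920 = \left(8515948 + 20139\right) + 32920 = 8536087 + 32920 = 8569007$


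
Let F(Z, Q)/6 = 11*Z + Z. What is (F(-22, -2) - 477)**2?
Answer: 4247721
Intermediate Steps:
F(Z, Q) = 72*Z (F(Z, Q) = 6*(11*Z + Z) = 6*(12*Z) = 72*Z)
(F(-22, -2) - 477)**2 = (72*(-22) - 477)**2 = (-1584 - 477)**2 = (-2061)**2 = 4247721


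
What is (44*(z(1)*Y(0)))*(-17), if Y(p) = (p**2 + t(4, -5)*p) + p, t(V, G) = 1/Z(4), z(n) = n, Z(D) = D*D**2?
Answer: 0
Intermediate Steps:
Z(D) = D**3
t(V, G) = 1/64 (t(V, G) = 1/(4**3) = 1/64)
Y(p) = p**2 + 65*p/64 (Y(p) = (p**2 + p/64) + p = p**2 + 65*p/64)
(44*(z(1)*Y(0)))*(-17) = (44*(1*((1/64)*0*(65 + 64*0))))*(-17) = (44*(1*((1/64)*0*(65 + 0))))*(-17) = (44*(1*((1/64)*0*65)))*(-17) = (44*(1*0))*(-17) = (44*0)*(-17) = 0*(-17) = 0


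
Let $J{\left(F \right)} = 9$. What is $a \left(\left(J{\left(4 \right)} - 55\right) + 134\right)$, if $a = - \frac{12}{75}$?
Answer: $- \frac{352}{25} \approx -14.08$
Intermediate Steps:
$a = - \frac{4}{25}$ ($a = \left(-12\right) \frac{1}{75} = - \frac{4}{25} \approx -0.16$)
$a \left(\left(J{\left(4 \right)} - 55\right) + 134\right) = - \frac{4 \left(\left(9 - 55\right) + 134\right)}{25} = - \frac{4 \left(-46 + 134\right)}{25} = \left(- \frac{4}{25}\right) 88 = - \frac{352}{25}$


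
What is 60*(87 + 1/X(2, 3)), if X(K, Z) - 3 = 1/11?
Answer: 89070/17 ≈ 5239.4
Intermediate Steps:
X(K, Z) = 34/11 (X(K, Z) = 3 + 1/11 = 34/11)
60*(87 + 1/X(2, 3)) = 60*(87 + 1/(34/11)) = 60*(87 + 11/34) = 60*(2969/34) = 89070/17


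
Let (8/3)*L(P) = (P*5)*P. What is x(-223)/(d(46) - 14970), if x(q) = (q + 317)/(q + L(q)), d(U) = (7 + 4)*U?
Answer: -1/14313032 ≈ -6.9866e-8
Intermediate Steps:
L(P) = 15*P²/8 (L(P) = 3*((P*5)*P)/8 = 3*((5*P)*P)/8 = 3*(5*P²)/8 = 15*P²/8)
d(U) = 11*U
x(q) = (317 + q)/(q + 15*q²/8) (x(q) = (q + 317)/(q + 15*q²/8) = (317 + q)/(q + 15*q²/8))
x(-223)/(d(46) - 14970) = (8*(317 - 223)/(-223*(8 + 15*(-223))))/(11*46 - 14970) = (8*(-1/223)*94/(8 - 3345))/(506 - 14970) = (8*(-1/223)*94/(-3337))/(-14464) = (8*(-1/223)*(-1/3337)*94)*(-1/14464) = (16/15833)*(-1/14464) = -1/14313032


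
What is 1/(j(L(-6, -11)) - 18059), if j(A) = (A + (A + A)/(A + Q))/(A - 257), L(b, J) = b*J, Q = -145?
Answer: -15089/272497333 ≈ -5.5373e-5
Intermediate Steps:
L(b, J) = J*b
j(A) = (A + 2*A/(-145 + A))/(-257 + A) (j(A) = (A + (A + A)/(A - 145))/(A - 257) = (A + (2*A)/(-145 + A))/(-257 + A) = (A + 2*A/(-145 + A))/(-257 + A))
1/(j(L(-6, -11)) - 18059) = 1/((-11*(-6))*(-143 - 11*(-6))/(37265 + (-11*(-6))² - (-4422)*(-6)) - 18059) = 1/(66*(-143 + 66)/(37265 + 66² - 402*66) - 18059) = 1/(66*(-77)/(37265 + 4356 - 26532) - 18059) = 1/(66*(-77)/15089 - 18059) = 1/(66*(1/15089)*(-77) - 18059) = 1/(-5082/15089 - 18059) = 1/(-272497333/15089) = -15089/272497333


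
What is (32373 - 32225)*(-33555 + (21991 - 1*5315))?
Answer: -2498092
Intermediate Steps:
(32373 - 32225)*(-33555 + (21991 - 1*5315)) = 148*(-33555 + (21991 - 5315)) = 148*(-33555 + 16676) = 148*(-16879) = -2498092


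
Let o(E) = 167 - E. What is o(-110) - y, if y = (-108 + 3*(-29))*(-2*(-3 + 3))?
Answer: 277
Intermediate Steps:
y = 0 (y = (-108 - 87)*(-2*0) = -195*0 = 0)
o(-110) - y = (167 - 1*(-110)) - 1*0 = (167 + 110) + 0 = 277 + 0 = 277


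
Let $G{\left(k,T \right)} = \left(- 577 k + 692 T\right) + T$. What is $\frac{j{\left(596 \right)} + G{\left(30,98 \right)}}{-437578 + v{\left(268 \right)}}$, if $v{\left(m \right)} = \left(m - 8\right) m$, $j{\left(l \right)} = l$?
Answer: $- \frac{25600}{183949} \approx -0.13917$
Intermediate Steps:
$G{\left(k,T \right)} = - 577 k + 693 T$
$v{\left(m \right)} = m \left(-8 + m\right)$ ($v{\left(m \right)} = \left(-8 + m\right) m = m \left(-8 + m\right)$)
$\frac{j{\left(596 \right)} + G{\left(30,98 \right)}}{-437578 + v{\left(268 \right)}} = \frac{596 + \left(\left(-577\right) 30 + 693 \cdot 98\right)}{-437578 + 268 \left(-8 + 268\right)} = \frac{596 + \left(-17310 + 67914\right)}{-437578 + 268 \cdot 260} = \frac{596 + 50604}{-437578 + 69680} = \frac{51200}{-367898} = 51200 \left(- \frac{1}{367898}\right) = - \frac{25600}{183949}$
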